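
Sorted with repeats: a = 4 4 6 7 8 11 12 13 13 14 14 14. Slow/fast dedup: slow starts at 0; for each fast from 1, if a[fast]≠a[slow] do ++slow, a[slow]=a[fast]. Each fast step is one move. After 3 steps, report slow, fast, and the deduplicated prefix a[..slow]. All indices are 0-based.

slow=0 fast=1: a[fast]=4=a[slow] dup, fast++
slow=0 fast=2: a[fast]=6≠a[slow]=4 write a[1]=6, slow++,fast++
slow=1 fast=3: a[fast]=7≠a[slow]=6 write a[2]=7, slow++,fast++

slow=2, fast=4, prefix=[4, 6, 7]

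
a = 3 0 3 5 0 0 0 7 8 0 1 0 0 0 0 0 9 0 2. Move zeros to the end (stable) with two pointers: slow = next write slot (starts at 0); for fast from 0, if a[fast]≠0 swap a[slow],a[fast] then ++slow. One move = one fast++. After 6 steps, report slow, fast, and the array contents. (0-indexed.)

slow=3, fast=6, a=[3, 3, 5, 0, 0, 0, 0, 7, 8, 0, 1, 0, 0, 0, 0, 0, 9, 0, 2]

slow=0 fast=0: a[fast]=3≠0 swap→a[0]=3, slow++,fast++
slow=1 fast=1: a[fast]=0, fast++
slow=1 fast=2: a[fast]=3≠0 swap→a[1]=3, slow++,fast++
slow=2 fast=3: a[fast]=5≠0 swap→a[2]=5, slow++,fast++
slow=3 fast=4: a[fast]=0, fast++
slow=3 fast=5: a[fast]=0, fast++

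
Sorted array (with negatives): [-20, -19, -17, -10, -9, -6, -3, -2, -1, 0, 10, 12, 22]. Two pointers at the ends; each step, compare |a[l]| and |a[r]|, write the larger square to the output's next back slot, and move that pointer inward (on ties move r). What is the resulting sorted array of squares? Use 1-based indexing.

[1,13] |-20|<=|22| out[13]=484 → r--
[1,12] |-20|>|12| out[12]=400 → l++
[2,12] |-19|>|12| out[11]=361 → l++
[3,12] |-17|>|12| out[10]=289 → l++
[4,12] |-10|<=|12| out[9]=144 → r--
[4,11] |-10|<=|10| out[8]=100 → r--
[4,10] |-10|>|0| out[7]=100 → l++
[5,10] |-9|>|0| out[6]=81 → l++
[6,10] |-6|>|0| out[5]=36 → l++
[7,10] |-3|>|0| out[4]=9 → l++
[8,10] |-2|>|0| out[3]=4 → l++
[9,10] |-1|>|0| out[2]=1 → l++
[10,10] |0|<=|0| out[1]=0 → r--

[0, 1, 4, 9, 36, 81, 100, 100, 144, 289, 361, 400, 484]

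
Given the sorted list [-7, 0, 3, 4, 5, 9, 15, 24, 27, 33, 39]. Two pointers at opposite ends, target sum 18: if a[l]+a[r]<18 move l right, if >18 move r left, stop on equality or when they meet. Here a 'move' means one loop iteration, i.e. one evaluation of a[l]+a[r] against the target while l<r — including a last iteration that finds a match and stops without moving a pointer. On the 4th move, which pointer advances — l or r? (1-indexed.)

l

l=1 r=11: -7+39=32 >18, r--
l=1 r=10: -7+33=26 >18, r--
l=1 r=9: -7+27=20 >18, r--
l=1 r=8: -7+24=17 <18, l++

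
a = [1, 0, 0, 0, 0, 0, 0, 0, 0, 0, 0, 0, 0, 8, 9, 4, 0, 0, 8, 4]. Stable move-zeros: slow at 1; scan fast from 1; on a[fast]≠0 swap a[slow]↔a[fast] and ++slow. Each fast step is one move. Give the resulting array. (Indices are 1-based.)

slow=1 fast=1: a[fast]=1≠0 swap→a[1]=1, slow++,fast++
slow=2 fast=2: a[fast]=0, fast++
slow=2 fast=3: a[fast]=0, fast++
slow=2 fast=4: a[fast]=0, fast++
slow=2 fast=5: a[fast]=0, fast++
slow=2 fast=6: a[fast]=0, fast++
slow=2 fast=7: a[fast]=0, fast++
slow=2 fast=8: a[fast]=0, fast++
slow=2 fast=9: a[fast]=0, fast++
slow=2 fast=10: a[fast]=0, fast++
slow=2 fast=11: a[fast]=0, fast++
slow=2 fast=12: a[fast]=0, fast++
slow=2 fast=13: a[fast]=0, fast++
slow=2 fast=14: a[fast]=8≠0 swap→a[2]=8, slow++,fast++
slow=3 fast=15: a[fast]=9≠0 swap→a[3]=9, slow++,fast++
slow=4 fast=16: a[fast]=4≠0 swap→a[4]=4, slow++,fast++
slow=5 fast=17: a[fast]=0, fast++
slow=5 fast=18: a[fast]=0, fast++
slow=5 fast=19: a[fast]=8≠0 swap→a[5]=8, slow++,fast++
slow=6 fast=20: a[fast]=4≠0 swap→a[6]=4, slow++,fast++

[1, 8, 9, 4, 8, 4, 0, 0, 0, 0, 0, 0, 0, 0, 0, 0, 0, 0, 0, 0]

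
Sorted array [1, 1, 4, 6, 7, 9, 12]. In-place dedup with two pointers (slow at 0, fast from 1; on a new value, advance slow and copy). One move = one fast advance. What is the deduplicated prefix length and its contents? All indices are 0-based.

slow=0 fast=1: a[fast]=1=a[slow] dup, fast++
slow=0 fast=2: a[fast]=4≠a[slow]=1 write a[1]=4, slow++,fast++
slow=1 fast=3: a[fast]=6≠a[slow]=4 write a[2]=6, slow++,fast++
slow=2 fast=4: a[fast]=7≠a[slow]=6 write a[3]=7, slow++,fast++
slow=3 fast=5: a[fast]=9≠a[slow]=7 write a[4]=9, slow++,fast++
slow=4 fast=6: a[fast]=12≠a[slow]=9 write a[5]=12, slow++,fast++

length 6; prefix = [1, 4, 6, 7, 9, 12]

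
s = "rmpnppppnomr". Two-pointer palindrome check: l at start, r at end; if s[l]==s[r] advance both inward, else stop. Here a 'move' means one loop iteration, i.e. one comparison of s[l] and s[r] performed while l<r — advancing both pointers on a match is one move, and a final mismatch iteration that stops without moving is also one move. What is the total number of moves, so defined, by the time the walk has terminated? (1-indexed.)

[1,12] 'r'=='r' → l++,r--
[2,11] 'm'=='m' → l++,r--
[3,10] 'p'!='o' → stop

3 moves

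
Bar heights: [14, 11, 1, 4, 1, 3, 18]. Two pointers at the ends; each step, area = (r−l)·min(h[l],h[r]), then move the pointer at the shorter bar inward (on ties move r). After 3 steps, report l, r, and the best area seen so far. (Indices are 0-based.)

l=3, r=6, best area=84

l=0 r=6: min(14,18)*6=84 best=84 *, l++
l=1 r=6: min(11,18)*5=55 best=84, l++
l=2 r=6: min(1,18)*4=4 best=84, l++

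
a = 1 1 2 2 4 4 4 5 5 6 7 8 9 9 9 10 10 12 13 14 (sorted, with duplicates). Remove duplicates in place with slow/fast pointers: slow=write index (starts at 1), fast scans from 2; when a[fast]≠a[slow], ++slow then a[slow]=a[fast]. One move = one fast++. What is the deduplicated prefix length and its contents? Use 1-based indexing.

length 12; prefix = [1, 2, 4, 5, 6, 7, 8, 9, 10, 12, 13, 14]

slow=1 fast=2: a[fast]=1=a[slow] dup, fast++
slow=1 fast=3: a[fast]=2≠a[slow]=1 write a[2]=2, slow++,fast++
slow=2 fast=4: a[fast]=2=a[slow] dup, fast++
slow=2 fast=5: a[fast]=4≠a[slow]=2 write a[3]=4, slow++,fast++
slow=3 fast=6: a[fast]=4=a[slow] dup, fast++
slow=3 fast=7: a[fast]=4=a[slow] dup, fast++
slow=3 fast=8: a[fast]=5≠a[slow]=4 write a[4]=5, slow++,fast++
slow=4 fast=9: a[fast]=5=a[slow] dup, fast++
slow=4 fast=10: a[fast]=6≠a[slow]=5 write a[5]=6, slow++,fast++
slow=5 fast=11: a[fast]=7≠a[slow]=6 write a[6]=7, slow++,fast++
slow=6 fast=12: a[fast]=8≠a[slow]=7 write a[7]=8, slow++,fast++
slow=7 fast=13: a[fast]=9≠a[slow]=8 write a[8]=9, slow++,fast++
slow=8 fast=14: a[fast]=9=a[slow] dup, fast++
slow=8 fast=15: a[fast]=9=a[slow] dup, fast++
slow=8 fast=16: a[fast]=10≠a[slow]=9 write a[9]=10, slow++,fast++
slow=9 fast=17: a[fast]=10=a[slow] dup, fast++
slow=9 fast=18: a[fast]=12≠a[slow]=10 write a[10]=12, slow++,fast++
slow=10 fast=19: a[fast]=13≠a[slow]=12 write a[11]=13, slow++,fast++
slow=11 fast=20: a[fast]=14≠a[slow]=13 write a[12]=14, slow++,fast++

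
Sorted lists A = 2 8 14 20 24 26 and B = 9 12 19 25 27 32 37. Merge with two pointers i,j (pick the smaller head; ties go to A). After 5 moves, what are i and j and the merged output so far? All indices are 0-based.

i=3, j=2, merged so far=[2, 8, 9, 12, 14]

i=0 j=0: A[i]=2<=B[j]=9 take 2, i++
i=1 j=0: A[i]=8<=B[j]=9 take 8, i++
i=2 j=0: A[i]=14>B[j]=9 take 9, j++
i=2 j=1: A[i]=14>B[j]=12 take 12, j++
i=2 j=2: A[i]=14<=B[j]=19 take 14, i++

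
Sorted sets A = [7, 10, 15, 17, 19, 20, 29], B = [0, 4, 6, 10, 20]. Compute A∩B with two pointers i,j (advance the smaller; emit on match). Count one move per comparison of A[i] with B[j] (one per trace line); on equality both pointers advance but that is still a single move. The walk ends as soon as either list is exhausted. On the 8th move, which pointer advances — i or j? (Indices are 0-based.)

[i=0,j=0] 7>0 → j++
[i=0,j=1] 7>4 → j++
[i=0,j=2] 7>6 → j++
[i=0,j=3] 7<10 → i++
[i=1,j=3] 10==10 emit → i++,j++
[i=2,j=4] 15<20 → i++
[i=3,j=4] 17<20 → i++
[i=4,j=4] 19<20 → i++

i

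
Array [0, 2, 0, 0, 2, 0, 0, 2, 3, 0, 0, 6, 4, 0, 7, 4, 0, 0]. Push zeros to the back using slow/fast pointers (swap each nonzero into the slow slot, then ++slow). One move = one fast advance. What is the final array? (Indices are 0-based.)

[2, 2, 2, 3, 6, 4, 7, 4, 0, 0, 0, 0, 0, 0, 0, 0, 0, 0]

(s=0,f=0) a[fast]=0 → fast++
(s=0,f=1) a[fast]=2≠0 swap→a[0]=2 → slow++,fast++
(s=1,f=2) a[fast]=0 → fast++
(s=1,f=3) a[fast]=0 → fast++
(s=1,f=4) a[fast]=2≠0 swap→a[1]=2 → slow++,fast++
(s=2,f=5) a[fast]=0 → fast++
(s=2,f=6) a[fast]=0 → fast++
(s=2,f=7) a[fast]=2≠0 swap→a[2]=2 → slow++,fast++
(s=3,f=8) a[fast]=3≠0 swap→a[3]=3 → slow++,fast++
(s=4,f=9) a[fast]=0 → fast++
(s=4,f=10) a[fast]=0 → fast++
(s=4,f=11) a[fast]=6≠0 swap→a[4]=6 → slow++,fast++
(s=5,f=12) a[fast]=4≠0 swap→a[5]=4 → slow++,fast++
(s=6,f=13) a[fast]=0 → fast++
(s=6,f=14) a[fast]=7≠0 swap→a[6]=7 → slow++,fast++
(s=7,f=15) a[fast]=4≠0 swap→a[7]=4 → slow++,fast++
(s=8,f=16) a[fast]=0 → fast++
(s=8,f=17) a[fast]=0 → fast++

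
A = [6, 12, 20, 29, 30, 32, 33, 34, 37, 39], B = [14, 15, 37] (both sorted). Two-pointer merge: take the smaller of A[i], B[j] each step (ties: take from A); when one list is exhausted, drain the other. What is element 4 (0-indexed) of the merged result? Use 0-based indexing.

merged[4] = 20

i=0 j=0: A[i]=6<=B[j]=14 take 6, i++
i=1 j=0: A[i]=12<=B[j]=14 take 12, i++
i=2 j=0: A[i]=20>B[j]=14 take 14, j++
i=2 j=1: A[i]=20>B[j]=15 take 15, j++
i=2 j=2: A[i]=20<=B[j]=37 take 20, i++
i=3 j=2: A[i]=29<=B[j]=37 take 29, i++
i=4 j=2: A[i]=30<=B[j]=37 take 30, i++
i=5 j=2: A[i]=32<=B[j]=37 take 32, i++
i=6 j=2: A[i]=33<=B[j]=37 take 33, i++
i=7 j=2: A[i]=34<=B[j]=37 take 34, i++
i=8 j=2: A[i]=37<=B[j]=37 take 37, i++
i=9 j=2: A[i]=39>B[j]=37 take 37, j++
i=9 j=3: B done, take A[i]=39, i++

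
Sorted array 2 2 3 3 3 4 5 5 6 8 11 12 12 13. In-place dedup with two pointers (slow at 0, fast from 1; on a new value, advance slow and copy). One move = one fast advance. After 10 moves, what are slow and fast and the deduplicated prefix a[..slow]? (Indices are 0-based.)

(s=0,f=1) a[fast]=2=a[slow] dup → fast++
(s=0,f=2) a[fast]=3≠a[slow]=2 write a[1]=3 → slow++,fast++
(s=1,f=3) a[fast]=3=a[slow] dup → fast++
(s=1,f=4) a[fast]=3=a[slow] dup → fast++
(s=1,f=5) a[fast]=4≠a[slow]=3 write a[2]=4 → slow++,fast++
(s=2,f=6) a[fast]=5≠a[slow]=4 write a[3]=5 → slow++,fast++
(s=3,f=7) a[fast]=5=a[slow] dup → fast++
(s=3,f=8) a[fast]=6≠a[slow]=5 write a[4]=6 → slow++,fast++
(s=4,f=9) a[fast]=8≠a[slow]=6 write a[5]=8 → slow++,fast++
(s=5,f=10) a[fast]=11≠a[slow]=8 write a[6]=11 → slow++,fast++

slow=6, fast=11, prefix=[2, 3, 4, 5, 6, 8, 11]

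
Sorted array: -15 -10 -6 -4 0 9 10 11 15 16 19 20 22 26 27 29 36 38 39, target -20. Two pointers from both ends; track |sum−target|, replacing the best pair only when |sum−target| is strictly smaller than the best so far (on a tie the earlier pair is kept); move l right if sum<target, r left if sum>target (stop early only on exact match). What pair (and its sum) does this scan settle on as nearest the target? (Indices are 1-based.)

pair (-15, -4) with sum -19 (|Δ|=1)

l=1 r=19: -15+39=24 d=44 *, r--
l=1 r=18: -15+38=23 d=43 *, r--
l=1 r=17: -15+36=21 d=41 *, r--
l=1 r=16: -15+29=14 d=34 *, r--
l=1 r=15: -15+27=12 d=32 *, r--
l=1 r=14: -15+26=11 d=31 *, r--
l=1 r=13: -15+22=7 d=27 *, r--
l=1 r=12: -15+20=5 d=25 *, r--
l=1 r=11: -15+19=4 d=24 *, r--
l=1 r=10: -15+16=1 d=21 *, r--
l=1 r=9: -15+15=0 d=20 *, r--
l=1 r=8: -15+11=-4 d=16 *, r--
l=1 r=7: -15+10=-5 d=15 *, r--
l=1 r=6: -15+9=-6 d=14 *, r--
l=1 r=5: -15+0=-15 d=5 *, r--
l=1 r=4: -15+-4=-19 d=1 *, r--
l=1 r=3: -15+-6=-21 d=1, l++
l=2 r=3: -10+-6=-16 d=4, r--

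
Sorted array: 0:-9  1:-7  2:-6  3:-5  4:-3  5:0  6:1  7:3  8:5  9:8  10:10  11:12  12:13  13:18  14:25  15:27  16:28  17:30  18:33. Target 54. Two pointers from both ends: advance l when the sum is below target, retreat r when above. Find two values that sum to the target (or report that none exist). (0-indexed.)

no pair

l=0 r=18: -9+33=24 <54, l++
l=1 r=18: -7+33=26 <54, l++
l=2 r=18: -6+33=27 <54, l++
l=3 r=18: -5+33=28 <54, l++
l=4 r=18: -3+33=30 <54, l++
l=5 r=18: 0+33=33 <54, l++
l=6 r=18: 1+33=34 <54, l++
l=7 r=18: 3+33=36 <54, l++
l=8 r=18: 5+33=38 <54, l++
l=9 r=18: 8+33=41 <54, l++
l=10 r=18: 10+33=43 <54, l++
l=11 r=18: 12+33=45 <54, l++
l=12 r=18: 13+33=46 <54, l++
l=13 r=18: 18+33=51 <54, l++
l=14 r=18: 25+33=58 >54, r--
l=14 r=17: 25+30=55 >54, r--
l=14 r=16: 25+28=53 <54, l++
l=15 r=16: 27+28=55 >54, r--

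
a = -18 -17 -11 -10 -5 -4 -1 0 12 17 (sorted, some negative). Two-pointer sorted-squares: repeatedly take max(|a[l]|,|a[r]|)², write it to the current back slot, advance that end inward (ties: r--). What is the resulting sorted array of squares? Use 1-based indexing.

[0, 1, 16, 25, 100, 121, 144, 289, 289, 324]

l=1 r=10: |-18|>|17| out[10]=324, l++
l=2 r=10: |-17|<=|17| out[9]=289, r--
l=2 r=9: |-17|>|12| out[8]=289, l++
l=3 r=9: |-11|<=|12| out[7]=144, r--
l=3 r=8: |-11|>|0| out[6]=121, l++
l=4 r=8: |-10|>|0| out[5]=100, l++
l=5 r=8: |-5|>|0| out[4]=25, l++
l=6 r=8: |-4|>|0| out[3]=16, l++
l=7 r=8: |-1|>|0| out[2]=1, l++
l=8 r=8: |0|<=|0| out[1]=0, r--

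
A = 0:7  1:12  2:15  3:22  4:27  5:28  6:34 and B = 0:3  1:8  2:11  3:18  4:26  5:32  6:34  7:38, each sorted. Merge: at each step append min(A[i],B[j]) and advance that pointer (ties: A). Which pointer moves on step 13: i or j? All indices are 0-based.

i

[i=0,j=0] A[i]=7>B[j]=3 take 3 → j++
[i=0,j=1] A[i]=7<=B[j]=8 take 7 → i++
[i=1,j=1] A[i]=12>B[j]=8 take 8 → j++
[i=1,j=2] A[i]=12>B[j]=11 take 11 → j++
[i=1,j=3] A[i]=12<=B[j]=18 take 12 → i++
[i=2,j=3] A[i]=15<=B[j]=18 take 15 → i++
[i=3,j=3] A[i]=22>B[j]=18 take 18 → j++
[i=3,j=4] A[i]=22<=B[j]=26 take 22 → i++
[i=4,j=4] A[i]=27>B[j]=26 take 26 → j++
[i=4,j=5] A[i]=27<=B[j]=32 take 27 → i++
[i=5,j=5] A[i]=28<=B[j]=32 take 28 → i++
[i=6,j=5] A[i]=34>B[j]=32 take 32 → j++
[i=6,j=6] A[i]=34<=B[j]=34 take 34 → i++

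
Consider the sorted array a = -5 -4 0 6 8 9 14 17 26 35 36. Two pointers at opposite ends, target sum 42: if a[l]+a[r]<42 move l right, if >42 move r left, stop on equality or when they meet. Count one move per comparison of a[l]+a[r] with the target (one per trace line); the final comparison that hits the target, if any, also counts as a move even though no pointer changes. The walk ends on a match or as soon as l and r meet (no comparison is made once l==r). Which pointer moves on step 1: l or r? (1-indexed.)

[1,11] -5+36=31 <42 → l++

l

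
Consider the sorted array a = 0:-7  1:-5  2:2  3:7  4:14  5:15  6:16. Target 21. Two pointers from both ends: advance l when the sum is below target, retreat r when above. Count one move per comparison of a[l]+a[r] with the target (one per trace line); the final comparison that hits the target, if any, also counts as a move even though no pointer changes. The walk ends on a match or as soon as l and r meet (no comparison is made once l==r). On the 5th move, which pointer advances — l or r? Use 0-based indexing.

[0,6] -7+16=9 <21 → l++
[1,6] -5+16=11 <21 → l++
[2,6] 2+16=18 <21 → l++
[3,6] 7+16=23 >21 → r--
[3,5] 7+15=22 >21 → r--

r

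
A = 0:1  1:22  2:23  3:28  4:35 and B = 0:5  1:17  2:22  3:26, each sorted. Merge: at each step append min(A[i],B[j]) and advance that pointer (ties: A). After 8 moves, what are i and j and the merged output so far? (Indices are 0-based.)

i=0 j=0: A[i]=1<=B[j]=5 take 1, i++
i=1 j=0: A[i]=22>B[j]=5 take 5, j++
i=1 j=1: A[i]=22>B[j]=17 take 17, j++
i=1 j=2: A[i]=22<=B[j]=22 take 22, i++
i=2 j=2: A[i]=23>B[j]=22 take 22, j++
i=2 j=3: A[i]=23<=B[j]=26 take 23, i++
i=3 j=3: A[i]=28>B[j]=26 take 26, j++
i=3 j=4: B done, take A[i]=28, i++

i=4, j=4, merged so far=[1, 5, 17, 22, 22, 23, 26, 28]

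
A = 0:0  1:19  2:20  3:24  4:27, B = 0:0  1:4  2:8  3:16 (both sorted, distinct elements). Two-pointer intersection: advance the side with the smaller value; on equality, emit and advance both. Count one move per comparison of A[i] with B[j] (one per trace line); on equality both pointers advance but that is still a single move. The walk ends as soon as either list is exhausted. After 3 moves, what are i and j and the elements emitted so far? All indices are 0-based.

i=0 j=0: 0==0 emit, i++,j++
i=1 j=1: 19>4, j++
i=1 j=2: 19>8, j++

i=1, j=3, emitted=[0]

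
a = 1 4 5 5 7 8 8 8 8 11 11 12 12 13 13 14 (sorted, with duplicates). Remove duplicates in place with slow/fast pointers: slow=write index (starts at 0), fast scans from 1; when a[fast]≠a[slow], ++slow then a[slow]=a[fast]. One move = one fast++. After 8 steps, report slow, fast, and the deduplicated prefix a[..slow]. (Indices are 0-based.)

slow=4, fast=9, prefix=[1, 4, 5, 7, 8]

slow=0 fast=1: a[fast]=4≠a[slow]=1 write a[1]=4, slow++,fast++
slow=1 fast=2: a[fast]=5≠a[slow]=4 write a[2]=5, slow++,fast++
slow=2 fast=3: a[fast]=5=a[slow] dup, fast++
slow=2 fast=4: a[fast]=7≠a[slow]=5 write a[3]=7, slow++,fast++
slow=3 fast=5: a[fast]=8≠a[slow]=7 write a[4]=8, slow++,fast++
slow=4 fast=6: a[fast]=8=a[slow] dup, fast++
slow=4 fast=7: a[fast]=8=a[slow] dup, fast++
slow=4 fast=8: a[fast]=8=a[slow] dup, fast++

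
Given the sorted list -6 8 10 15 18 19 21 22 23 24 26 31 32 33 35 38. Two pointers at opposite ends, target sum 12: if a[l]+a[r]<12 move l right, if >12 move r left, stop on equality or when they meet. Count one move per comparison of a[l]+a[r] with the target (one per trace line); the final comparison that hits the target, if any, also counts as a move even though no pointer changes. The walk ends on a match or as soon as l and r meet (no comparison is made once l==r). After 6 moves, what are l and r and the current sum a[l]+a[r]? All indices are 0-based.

l=0, r=9, sum=18

[0,15] -6+38=32 >12 → r--
[0,14] -6+35=29 >12 → r--
[0,13] -6+33=27 >12 → r--
[0,12] -6+32=26 >12 → r--
[0,11] -6+31=25 >12 → r--
[0,10] -6+26=20 >12 → r--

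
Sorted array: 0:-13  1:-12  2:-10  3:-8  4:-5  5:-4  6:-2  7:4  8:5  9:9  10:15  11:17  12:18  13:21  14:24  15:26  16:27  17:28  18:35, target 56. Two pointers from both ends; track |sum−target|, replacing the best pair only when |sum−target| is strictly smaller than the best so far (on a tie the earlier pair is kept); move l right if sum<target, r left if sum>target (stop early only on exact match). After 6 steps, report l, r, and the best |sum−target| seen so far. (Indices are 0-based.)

[0,18] -13+35=22 d=34 * → l++
[1,18] -12+35=23 d=33 * → l++
[2,18] -10+35=25 d=31 * → l++
[3,18] -8+35=27 d=29 * → l++
[4,18] -5+35=30 d=26 * → l++
[5,18] -4+35=31 d=25 * → l++

l=6, r=18, best |Δ|=25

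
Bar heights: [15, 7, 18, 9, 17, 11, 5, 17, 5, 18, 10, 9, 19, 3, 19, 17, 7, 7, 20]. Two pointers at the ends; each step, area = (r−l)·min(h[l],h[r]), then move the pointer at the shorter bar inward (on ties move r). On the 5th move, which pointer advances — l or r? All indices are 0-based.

l

[0,18] min(15,20)*18=270 best=270 * → l++
[1,18] min(7,20)*17=119 best=270 → l++
[2,18] min(18,20)*16=288 best=288 * → l++
[3,18] min(9,20)*15=135 best=288 → l++
[4,18] min(17,20)*14=238 best=288 → l++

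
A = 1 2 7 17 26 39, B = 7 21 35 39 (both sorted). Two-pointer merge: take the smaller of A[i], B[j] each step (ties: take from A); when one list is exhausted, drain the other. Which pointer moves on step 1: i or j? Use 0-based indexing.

i=0 j=0: A[i]=1<=B[j]=7 take 1, i++

i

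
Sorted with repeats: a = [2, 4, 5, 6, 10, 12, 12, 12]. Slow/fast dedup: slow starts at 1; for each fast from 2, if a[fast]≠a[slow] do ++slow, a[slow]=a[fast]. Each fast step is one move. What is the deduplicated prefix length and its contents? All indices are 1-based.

slow=1 fast=2: a[fast]=4≠a[slow]=2 write a[2]=4, slow++,fast++
slow=2 fast=3: a[fast]=5≠a[slow]=4 write a[3]=5, slow++,fast++
slow=3 fast=4: a[fast]=6≠a[slow]=5 write a[4]=6, slow++,fast++
slow=4 fast=5: a[fast]=10≠a[slow]=6 write a[5]=10, slow++,fast++
slow=5 fast=6: a[fast]=12≠a[slow]=10 write a[6]=12, slow++,fast++
slow=6 fast=7: a[fast]=12=a[slow] dup, fast++
slow=6 fast=8: a[fast]=12=a[slow] dup, fast++

length 6; prefix = [2, 4, 5, 6, 10, 12]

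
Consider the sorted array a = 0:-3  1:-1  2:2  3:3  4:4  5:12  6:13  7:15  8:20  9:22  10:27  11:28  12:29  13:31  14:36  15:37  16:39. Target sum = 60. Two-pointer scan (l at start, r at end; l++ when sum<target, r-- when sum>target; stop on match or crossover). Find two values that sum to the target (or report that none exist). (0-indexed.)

(29, 31)

l=0 r=16: -3+39=36 <60, l++
l=1 r=16: -1+39=38 <60, l++
l=2 r=16: 2+39=41 <60, l++
l=3 r=16: 3+39=42 <60, l++
l=4 r=16: 4+39=43 <60, l++
l=5 r=16: 12+39=51 <60, l++
l=6 r=16: 13+39=52 <60, l++
l=7 r=16: 15+39=54 <60, l++
l=8 r=16: 20+39=59 <60, l++
l=9 r=16: 22+39=61 >60, r--
l=9 r=15: 22+37=59 <60, l++
l=10 r=15: 27+37=64 >60, r--
l=10 r=14: 27+36=63 >60, r--
l=10 r=13: 27+31=58 <60, l++
l=11 r=13: 28+31=59 <60, l++
l=12 r=13: 29+31=60, found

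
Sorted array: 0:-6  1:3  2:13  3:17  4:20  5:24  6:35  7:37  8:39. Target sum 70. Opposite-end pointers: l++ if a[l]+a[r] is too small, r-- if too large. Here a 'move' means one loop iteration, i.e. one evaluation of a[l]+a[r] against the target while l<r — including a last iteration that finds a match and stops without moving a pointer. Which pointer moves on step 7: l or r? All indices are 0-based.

[0,8] -6+39=33 <70 → l++
[1,8] 3+39=42 <70 → l++
[2,8] 13+39=52 <70 → l++
[3,8] 17+39=56 <70 → l++
[4,8] 20+39=59 <70 → l++
[5,8] 24+39=63 <70 → l++
[6,8] 35+39=74 >70 → r--

r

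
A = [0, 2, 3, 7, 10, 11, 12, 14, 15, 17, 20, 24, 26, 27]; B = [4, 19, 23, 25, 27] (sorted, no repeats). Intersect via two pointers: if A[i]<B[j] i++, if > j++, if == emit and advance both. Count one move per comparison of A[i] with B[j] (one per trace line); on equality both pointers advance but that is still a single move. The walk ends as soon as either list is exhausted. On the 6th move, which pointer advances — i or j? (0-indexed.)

i

[i=0,j=0] 0<4 → i++
[i=1,j=0] 2<4 → i++
[i=2,j=0] 3<4 → i++
[i=3,j=0] 7>4 → j++
[i=3,j=1] 7<19 → i++
[i=4,j=1] 10<19 → i++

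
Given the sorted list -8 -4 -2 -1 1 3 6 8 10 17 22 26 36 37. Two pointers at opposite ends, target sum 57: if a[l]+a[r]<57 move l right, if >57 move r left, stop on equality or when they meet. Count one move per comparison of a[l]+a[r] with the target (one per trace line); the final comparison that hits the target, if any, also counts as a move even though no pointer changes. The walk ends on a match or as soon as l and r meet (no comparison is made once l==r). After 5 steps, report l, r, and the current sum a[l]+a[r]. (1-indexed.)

[1,14] -8+37=29 <57 → l++
[2,14] -4+37=33 <57 → l++
[3,14] -2+37=35 <57 → l++
[4,14] -1+37=36 <57 → l++
[5,14] 1+37=38 <57 → l++

l=6, r=14, sum=40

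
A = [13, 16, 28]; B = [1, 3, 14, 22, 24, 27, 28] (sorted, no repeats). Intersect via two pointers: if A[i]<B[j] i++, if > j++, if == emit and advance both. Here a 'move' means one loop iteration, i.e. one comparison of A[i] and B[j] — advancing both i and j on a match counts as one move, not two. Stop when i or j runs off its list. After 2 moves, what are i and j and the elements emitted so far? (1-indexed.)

i=1 j=1: 13>1, j++
i=1 j=2: 13>3, j++

i=1, j=3, emitted=[]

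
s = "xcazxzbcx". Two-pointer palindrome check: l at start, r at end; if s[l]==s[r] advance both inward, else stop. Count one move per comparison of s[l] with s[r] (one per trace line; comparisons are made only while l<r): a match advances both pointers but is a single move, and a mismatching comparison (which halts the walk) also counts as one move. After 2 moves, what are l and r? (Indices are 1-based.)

l=3, r=7

l=1 r=9: 'x'=='x', l++,r--
l=2 r=8: 'c'=='c', l++,r--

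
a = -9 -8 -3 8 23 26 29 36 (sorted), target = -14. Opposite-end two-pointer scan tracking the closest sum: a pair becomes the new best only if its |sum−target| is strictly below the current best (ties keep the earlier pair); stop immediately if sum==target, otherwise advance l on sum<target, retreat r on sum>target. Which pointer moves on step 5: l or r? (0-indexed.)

r

l=0 r=7: -9+36=27 d=41 *, r--
l=0 r=6: -9+29=20 d=34 *, r--
l=0 r=5: -9+26=17 d=31 *, r--
l=0 r=4: -9+23=14 d=28 *, r--
l=0 r=3: -9+8=-1 d=13 *, r--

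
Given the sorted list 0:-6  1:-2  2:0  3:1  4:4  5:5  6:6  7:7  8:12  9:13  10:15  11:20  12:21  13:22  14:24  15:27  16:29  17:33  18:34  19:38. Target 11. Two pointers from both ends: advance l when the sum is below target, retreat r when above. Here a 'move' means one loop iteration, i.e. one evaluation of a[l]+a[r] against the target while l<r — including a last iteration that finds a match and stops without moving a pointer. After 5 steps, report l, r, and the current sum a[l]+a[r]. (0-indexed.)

l=0, r=14, sum=18

l=0 r=19: -6+38=32 >11, r--
l=0 r=18: -6+34=28 >11, r--
l=0 r=17: -6+33=27 >11, r--
l=0 r=16: -6+29=23 >11, r--
l=0 r=15: -6+27=21 >11, r--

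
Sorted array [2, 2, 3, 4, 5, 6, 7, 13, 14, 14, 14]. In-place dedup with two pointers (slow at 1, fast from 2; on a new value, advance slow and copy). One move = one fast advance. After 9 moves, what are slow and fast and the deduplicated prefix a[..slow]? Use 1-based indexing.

slow=8, fast=11, prefix=[2, 3, 4, 5, 6, 7, 13, 14]

(s=1,f=2) a[fast]=2=a[slow] dup → fast++
(s=1,f=3) a[fast]=3≠a[slow]=2 write a[2]=3 → slow++,fast++
(s=2,f=4) a[fast]=4≠a[slow]=3 write a[3]=4 → slow++,fast++
(s=3,f=5) a[fast]=5≠a[slow]=4 write a[4]=5 → slow++,fast++
(s=4,f=6) a[fast]=6≠a[slow]=5 write a[5]=6 → slow++,fast++
(s=5,f=7) a[fast]=7≠a[slow]=6 write a[6]=7 → slow++,fast++
(s=6,f=8) a[fast]=13≠a[slow]=7 write a[7]=13 → slow++,fast++
(s=7,f=9) a[fast]=14≠a[slow]=13 write a[8]=14 → slow++,fast++
(s=8,f=10) a[fast]=14=a[slow] dup → fast++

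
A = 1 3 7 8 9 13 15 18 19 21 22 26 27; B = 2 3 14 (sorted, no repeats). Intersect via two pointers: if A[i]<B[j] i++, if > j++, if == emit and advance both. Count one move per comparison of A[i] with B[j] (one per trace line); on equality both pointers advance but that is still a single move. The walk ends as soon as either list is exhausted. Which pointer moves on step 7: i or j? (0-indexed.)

[i=0,j=0] 1<2 → i++
[i=1,j=0] 3>2 → j++
[i=1,j=1] 3==3 emit → i++,j++
[i=2,j=2] 7<14 → i++
[i=3,j=2] 8<14 → i++
[i=4,j=2] 9<14 → i++
[i=5,j=2] 13<14 → i++

i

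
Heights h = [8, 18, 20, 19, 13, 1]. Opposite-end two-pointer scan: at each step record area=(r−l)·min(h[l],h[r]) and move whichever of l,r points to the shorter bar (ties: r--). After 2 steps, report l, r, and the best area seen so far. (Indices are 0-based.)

l=1, r=4, best area=32

l=0 r=5: min(8,1)*5=5 best=5 *, r--
l=0 r=4: min(8,13)*4=32 best=32 *, l++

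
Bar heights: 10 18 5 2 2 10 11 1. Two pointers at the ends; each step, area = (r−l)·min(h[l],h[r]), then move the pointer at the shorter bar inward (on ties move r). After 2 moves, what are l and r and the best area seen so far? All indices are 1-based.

[1,8] min(10,1)*7=7 best=7 * → r--
[1,7] min(10,11)*6=60 best=60 * → l++

l=2, r=7, best area=60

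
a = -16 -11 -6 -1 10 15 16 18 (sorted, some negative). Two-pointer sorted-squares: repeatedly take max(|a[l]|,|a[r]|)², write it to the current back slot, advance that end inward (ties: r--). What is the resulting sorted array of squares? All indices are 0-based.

[0,7] |-16|<=|18| out[7]=324 → r--
[0,6] |-16|<=|16| out[6]=256 → r--
[0,5] |-16|>|15| out[5]=256 → l++
[1,5] |-11|<=|15| out[4]=225 → r--
[1,4] |-11|>|10| out[3]=121 → l++
[2,4] |-6|<=|10| out[2]=100 → r--
[2,3] |-6|>|-1| out[1]=36 → l++
[3,3] |-1|<=|-1| out[0]=1 → r--

[1, 36, 100, 121, 225, 256, 256, 324]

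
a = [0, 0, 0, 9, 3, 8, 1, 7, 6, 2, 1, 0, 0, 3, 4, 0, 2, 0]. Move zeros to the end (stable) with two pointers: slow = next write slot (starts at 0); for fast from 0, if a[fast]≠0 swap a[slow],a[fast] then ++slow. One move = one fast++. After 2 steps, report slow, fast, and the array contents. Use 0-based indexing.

(s=0,f=0) a[fast]=0 → fast++
(s=0,f=1) a[fast]=0 → fast++

slow=0, fast=2, a=[0, 0, 0, 9, 3, 8, 1, 7, 6, 2, 1, 0, 0, 3, 4, 0, 2, 0]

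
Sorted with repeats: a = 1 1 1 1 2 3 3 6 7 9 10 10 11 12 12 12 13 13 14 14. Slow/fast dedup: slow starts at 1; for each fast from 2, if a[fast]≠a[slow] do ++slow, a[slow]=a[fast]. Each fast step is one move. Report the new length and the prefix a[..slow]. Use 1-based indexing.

slow=1 fast=2: a[fast]=1=a[slow] dup, fast++
slow=1 fast=3: a[fast]=1=a[slow] dup, fast++
slow=1 fast=4: a[fast]=1=a[slow] dup, fast++
slow=1 fast=5: a[fast]=2≠a[slow]=1 write a[2]=2, slow++,fast++
slow=2 fast=6: a[fast]=3≠a[slow]=2 write a[3]=3, slow++,fast++
slow=3 fast=7: a[fast]=3=a[slow] dup, fast++
slow=3 fast=8: a[fast]=6≠a[slow]=3 write a[4]=6, slow++,fast++
slow=4 fast=9: a[fast]=7≠a[slow]=6 write a[5]=7, slow++,fast++
slow=5 fast=10: a[fast]=9≠a[slow]=7 write a[6]=9, slow++,fast++
slow=6 fast=11: a[fast]=10≠a[slow]=9 write a[7]=10, slow++,fast++
slow=7 fast=12: a[fast]=10=a[slow] dup, fast++
slow=7 fast=13: a[fast]=11≠a[slow]=10 write a[8]=11, slow++,fast++
slow=8 fast=14: a[fast]=12≠a[slow]=11 write a[9]=12, slow++,fast++
slow=9 fast=15: a[fast]=12=a[slow] dup, fast++
slow=9 fast=16: a[fast]=12=a[slow] dup, fast++
slow=9 fast=17: a[fast]=13≠a[slow]=12 write a[10]=13, slow++,fast++
slow=10 fast=18: a[fast]=13=a[slow] dup, fast++
slow=10 fast=19: a[fast]=14≠a[slow]=13 write a[11]=14, slow++,fast++
slow=11 fast=20: a[fast]=14=a[slow] dup, fast++

length 11; prefix = [1, 2, 3, 6, 7, 9, 10, 11, 12, 13, 14]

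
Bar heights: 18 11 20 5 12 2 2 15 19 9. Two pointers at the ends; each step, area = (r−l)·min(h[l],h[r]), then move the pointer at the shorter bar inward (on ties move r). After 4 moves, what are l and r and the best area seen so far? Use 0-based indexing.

l=2, r=7, best area=144

l=0 r=9: min(18,9)*9=81 best=81 *, r--
l=0 r=8: min(18,19)*8=144 best=144 *, l++
l=1 r=8: min(11,19)*7=77 best=144, l++
l=2 r=8: min(20,19)*6=114 best=144, r--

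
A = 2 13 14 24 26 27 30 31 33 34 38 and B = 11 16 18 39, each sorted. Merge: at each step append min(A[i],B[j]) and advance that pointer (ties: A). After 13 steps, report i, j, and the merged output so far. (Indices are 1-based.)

[i=1,j=1] A[i]=2<=B[j]=11 take 2 → i++
[i=2,j=1] A[i]=13>B[j]=11 take 11 → j++
[i=2,j=2] A[i]=13<=B[j]=16 take 13 → i++
[i=3,j=2] A[i]=14<=B[j]=16 take 14 → i++
[i=4,j=2] A[i]=24>B[j]=16 take 16 → j++
[i=4,j=3] A[i]=24>B[j]=18 take 18 → j++
[i=4,j=4] A[i]=24<=B[j]=39 take 24 → i++
[i=5,j=4] A[i]=26<=B[j]=39 take 26 → i++
[i=6,j=4] A[i]=27<=B[j]=39 take 27 → i++
[i=7,j=4] A[i]=30<=B[j]=39 take 30 → i++
[i=8,j=4] A[i]=31<=B[j]=39 take 31 → i++
[i=9,j=4] A[i]=33<=B[j]=39 take 33 → i++
[i=10,j=4] A[i]=34<=B[j]=39 take 34 → i++

i=11, j=4, merged so far=[2, 11, 13, 14, 16, 18, 24, 26, 27, 30, 31, 33, 34]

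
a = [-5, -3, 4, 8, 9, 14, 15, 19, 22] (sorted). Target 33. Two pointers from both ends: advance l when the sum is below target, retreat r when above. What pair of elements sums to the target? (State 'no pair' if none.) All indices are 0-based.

(14, 19)

l=0 r=8: -5+22=17 <33, l++
l=1 r=8: -3+22=19 <33, l++
l=2 r=8: 4+22=26 <33, l++
l=3 r=8: 8+22=30 <33, l++
l=4 r=8: 9+22=31 <33, l++
l=5 r=8: 14+22=36 >33, r--
l=5 r=7: 14+19=33, found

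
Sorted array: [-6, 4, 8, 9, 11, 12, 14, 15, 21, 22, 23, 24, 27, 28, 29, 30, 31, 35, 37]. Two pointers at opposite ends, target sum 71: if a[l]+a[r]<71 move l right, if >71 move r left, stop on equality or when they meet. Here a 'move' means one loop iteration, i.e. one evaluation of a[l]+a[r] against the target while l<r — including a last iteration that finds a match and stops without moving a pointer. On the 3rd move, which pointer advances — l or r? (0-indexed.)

l

[0,18] -6+37=31 <71 → l++
[1,18] 4+37=41 <71 → l++
[2,18] 8+37=45 <71 → l++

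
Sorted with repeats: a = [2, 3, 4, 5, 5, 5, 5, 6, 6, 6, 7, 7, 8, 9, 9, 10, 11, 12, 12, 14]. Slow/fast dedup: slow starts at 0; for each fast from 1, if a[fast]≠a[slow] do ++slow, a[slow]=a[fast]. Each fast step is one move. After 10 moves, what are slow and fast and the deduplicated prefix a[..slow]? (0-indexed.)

slow=5, fast=11, prefix=[2, 3, 4, 5, 6, 7]

(s=0,f=1) a[fast]=3≠a[slow]=2 write a[1]=3 → slow++,fast++
(s=1,f=2) a[fast]=4≠a[slow]=3 write a[2]=4 → slow++,fast++
(s=2,f=3) a[fast]=5≠a[slow]=4 write a[3]=5 → slow++,fast++
(s=3,f=4) a[fast]=5=a[slow] dup → fast++
(s=3,f=5) a[fast]=5=a[slow] dup → fast++
(s=3,f=6) a[fast]=5=a[slow] dup → fast++
(s=3,f=7) a[fast]=6≠a[slow]=5 write a[4]=6 → slow++,fast++
(s=4,f=8) a[fast]=6=a[slow] dup → fast++
(s=4,f=9) a[fast]=6=a[slow] dup → fast++
(s=4,f=10) a[fast]=7≠a[slow]=6 write a[5]=7 → slow++,fast++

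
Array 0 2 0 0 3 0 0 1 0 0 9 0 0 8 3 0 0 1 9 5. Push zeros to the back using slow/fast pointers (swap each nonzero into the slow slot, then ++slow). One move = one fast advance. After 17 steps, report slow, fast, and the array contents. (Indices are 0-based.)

slow=6, fast=17, a=[2, 3, 1, 9, 8, 3, 0, 0, 0, 0, 0, 0, 0, 0, 0, 0, 0, 1, 9, 5]

slow=0 fast=0: a[fast]=0, fast++
slow=0 fast=1: a[fast]=2≠0 swap→a[0]=2, slow++,fast++
slow=1 fast=2: a[fast]=0, fast++
slow=1 fast=3: a[fast]=0, fast++
slow=1 fast=4: a[fast]=3≠0 swap→a[1]=3, slow++,fast++
slow=2 fast=5: a[fast]=0, fast++
slow=2 fast=6: a[fast]=0, fast++
slow=2 fast=7: a[fast]=1≠0 swap→a[2]=1, slow++,fast++
slow=3 fast=8: a[fast]=0, fast++
slow=3 fast=9: a[fast]=0, fast++
slow=3 fast=10: a[fast]=9≠0 swap→a[3]=9, slow++,fast++
slow=4 fast=11: a[fast]=0, fast++
slow=4 fast=12: a[fast]=0, fast++
slow=4 fast=13: a[fast]=8≠0 swap→a[4]=8, slow++,fast++
slow=5 fast=14: a[fast]=3≠0 swap→a[5]=3, slow++,fast++
slow=6 fast=15: a[fast]=0, fast++
slow=6 fast=16: a[fast]=0, fast++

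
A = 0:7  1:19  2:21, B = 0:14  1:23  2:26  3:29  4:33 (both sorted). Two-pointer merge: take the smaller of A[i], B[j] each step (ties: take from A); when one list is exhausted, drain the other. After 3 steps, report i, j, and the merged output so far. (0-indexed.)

i=2, j=1, merged so far=[7, 14, 19]

[i=0,j=0] A[i]=7<=B[j]=14 take 7 → i++
[i=1,j=0] A[i]=19>B[j]=14 take 14 → j++
[i=1,j=1] A[i]=19<=B[j]=23 take 19 → i++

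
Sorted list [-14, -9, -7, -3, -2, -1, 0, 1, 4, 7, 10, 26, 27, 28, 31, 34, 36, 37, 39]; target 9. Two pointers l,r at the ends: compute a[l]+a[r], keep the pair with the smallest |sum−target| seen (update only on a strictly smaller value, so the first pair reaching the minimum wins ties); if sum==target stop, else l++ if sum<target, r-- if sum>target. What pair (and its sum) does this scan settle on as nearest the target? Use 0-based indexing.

pair (-1, 10) with sum 9 (|Δ|=0)

[0,18] -14+39=25 d=16 * → r--
[0,17] -14+37=23 d=14 * → r--
[0,16] -14+36=22 d=13 * → r--
[0,15] -14+34=20 d=11 * → r--
[0,14] -14+31=17 d=8 * → r--
[0,13] -14+28=14 d=5 * → r--
[0,12] -14+27=13 d=4 * → r--
[0,11] -14+26=12 d=3 * → r--
[0,10] -14+10=-4 d=13 → l++
[1,10] -9+10=1 d=8 → l++
[2,10] -7+10=3 d=6 → l++
[3,10] -3+10=7 d=2 * → l++
[4,10] -2+10=8 d=1 * → l++
[5,10] -1+10=9 d=0 * → stop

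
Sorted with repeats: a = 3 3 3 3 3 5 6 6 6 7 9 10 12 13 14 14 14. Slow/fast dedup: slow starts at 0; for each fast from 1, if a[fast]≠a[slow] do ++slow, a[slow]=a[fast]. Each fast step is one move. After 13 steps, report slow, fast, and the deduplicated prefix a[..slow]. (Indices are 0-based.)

slow=7, fast=14, prefix=[3, 5, 6, 7, 9, 10, 12, 13]

(s=0,f=1) a[fast]=3=a[slow] dup → fast++
(s=0,f=2) a[fast]=3=a[slow] dup → fast++
(s=0,f=3) a[fast]=3=a[slow] dup → fast++
(s=0,f=4) a[fast]=3=a[slow] dup → fast++
(s=0,f=5) a[fast]=5≠a[slow]=3 write a[1]=5 → slow++,fast++
(s=1,f=6) a[fast]=6≠a[slow]=5 write a[2]=6 → slow++,fast++
(s=2,f=7) a[fast]=6=a[slow] dup → fast++
(s=2,f=8) a[fast]=6=a[slow] dup → fast++
(s=2,f=9) a[fast]=7≠a[slow]=6 write a[3]=7 → slow++,fast++
(s=3,f=10) a[fast]=9≠a[slow]=7 write a[4]=9 → slow++,fast++
(s=4,f=11) a[fast]=10≠a[slow]=9 write a[5]=10 → slow++,fast++
(s=5,f=12) a[fast]=12≠a[slow]=10 write a[6]=12 → slow++,fast++
(s=6,f=13) a[fast]=13≠a[slow]=12 write a[7]=13 → slow++,fast++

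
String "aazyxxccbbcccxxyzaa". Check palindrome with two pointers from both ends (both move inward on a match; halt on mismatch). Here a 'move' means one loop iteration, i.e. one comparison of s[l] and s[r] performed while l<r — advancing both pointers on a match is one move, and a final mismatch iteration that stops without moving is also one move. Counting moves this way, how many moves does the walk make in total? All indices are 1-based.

9 moves

[1,19] 'a'=='a' → l++,r--
[2,18] 'a'=='a' → l++,r--
[3,17] 'z'=='z' → l++,r--
[4,16] 'y'=='y' → l++,r--
[5,15] 'x'=='x' → l++,r--
[6,14] 'x'=='x' → l++,r--
[7,13] 'c'=='c' → l++,r--
[8,12] 'c'=='c' → l++,r--
[9,11] 'b'!='c' → stop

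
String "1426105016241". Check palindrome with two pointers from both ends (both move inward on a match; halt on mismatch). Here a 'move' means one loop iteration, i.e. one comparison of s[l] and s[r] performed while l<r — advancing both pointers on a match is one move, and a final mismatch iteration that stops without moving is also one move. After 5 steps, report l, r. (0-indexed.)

l=0 r=12: '1'=='1', l++,r--
l=1 r=11: '4'=='4', l++,r--
l=2 r=10: '2'=='2', l++,r--
l=3 r=9: '6'=='6', l++,r--
l=4 r=8: '1'=='1', l++,r--

l=5, r=7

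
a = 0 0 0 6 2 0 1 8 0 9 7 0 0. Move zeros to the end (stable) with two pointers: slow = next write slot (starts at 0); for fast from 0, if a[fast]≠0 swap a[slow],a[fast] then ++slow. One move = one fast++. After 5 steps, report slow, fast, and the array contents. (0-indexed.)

slow=0 fast=0: a[fast]=0, fast++
slow=0 fast=1: a[fast]=0, fast++
slow=0 fast=2: a[fast]=0, fast++
slow=0 fast=3: a[fast]=6≠0 swap→a[0]=6, slow++,fast++
slow=1 fast=4: a[fast]=2≠0 swap→a[1]=2, slow++,fast++

slow=2, fast=5, a=[6, 2, 0, 0, 0, 0, 1, 8, 0, 9, 7, 0, 0]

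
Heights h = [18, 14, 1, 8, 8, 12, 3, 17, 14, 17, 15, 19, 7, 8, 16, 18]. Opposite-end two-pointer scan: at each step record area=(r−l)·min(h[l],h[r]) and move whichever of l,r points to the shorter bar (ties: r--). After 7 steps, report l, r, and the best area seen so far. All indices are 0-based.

[0,15] min(18,18)*15=270 best=270 * → r--
[0,14] min(18,16)*14=224 best=270 → r--
[0,13] min(18,8)*13=104 best=270 → r--
[0,12] min(18,7)*12=84 best=270 → r--
[0,11] min(18,19)*11=198 best=270 → l++
[1,11] min(14,19)*10=140 best=270 → l++
[2,11] min(1,19)*9=9 best=270 → l++

l=3, r=11, best area=270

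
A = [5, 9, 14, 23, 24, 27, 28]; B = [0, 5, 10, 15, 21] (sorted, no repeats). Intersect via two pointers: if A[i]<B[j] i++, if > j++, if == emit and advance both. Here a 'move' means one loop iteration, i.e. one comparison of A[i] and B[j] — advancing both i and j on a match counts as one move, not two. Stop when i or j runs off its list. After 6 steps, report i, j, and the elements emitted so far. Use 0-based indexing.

i=3, j=4, emitted=[5]

i=0 j=0: 5>0, j++
i=0 j=1: 5==5 emit, i++,j++
i=1 j=2: 9<10, i++
i=2 j=2: 14>10, j++
i=2 j=3: 14<15, i++
i=3 j=3: 23>15, j++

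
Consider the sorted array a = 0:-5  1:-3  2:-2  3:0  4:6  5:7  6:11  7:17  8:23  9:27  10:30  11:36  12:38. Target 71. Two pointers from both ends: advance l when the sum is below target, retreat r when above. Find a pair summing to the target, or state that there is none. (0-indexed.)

[0,12] -5+38=33 <71 → l++
[1,12] -3+38=35 <71 → l++
[2,12] -2+38=36 <71 → l++
[3,12] 0+38=38 <71 → l++
[4,12] 6+38=44 <71 → l++
[5,12] 7+38=45 <71 → l++
[6,12] 11+38=49 <71 → l++
[7,12] 17+38=55 <71 → l++
[8,12] 23+38=61 <71 → l++
[9,12] 27+38=65 <71 → l++
[10,12] 30+38=68 <71 → l++
[11,12] 36+38=74 >71 → r--

no pair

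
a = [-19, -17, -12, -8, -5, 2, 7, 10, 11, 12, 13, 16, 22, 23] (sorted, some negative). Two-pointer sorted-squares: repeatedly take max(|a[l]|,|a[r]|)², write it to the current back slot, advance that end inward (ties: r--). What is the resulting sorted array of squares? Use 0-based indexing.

[4, 25, 49, 64, 100, 121, 144, 144, 169, 256, 289, 361, 484, 529]

[0,13] |-19|<=|23| out[13]=529 → r--
[0,12] |-19|<=|22| out[12]=484 → r--
[0,11] |-19|>|16| out[11]=361 → l++
[1,11] |-17|>|16| out[10]=289 → l++
[2,11] |-12|<=|16| out[9]=256 → r--
[2,10] |-12|<=|13| out[8]=169 → r--
[2,9] |-12|<=|12| out[7]=144 → r--
[2,8] |-12|>|11| out[6]=144 → l++
[3,8] |-8|<=|11| out[5]=121 → r--
[3,7] |-8|<=|10| out[4]=100 → r--
[3,6] |-8|>|7| out[3]=64 → l++
[4,6] |-5|<=|7| out[2]=49 → r--
[4,5] |-5|>|2| out[1]=25 → l++
[5,5] |2|<=|2| out[0]=4 → r--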